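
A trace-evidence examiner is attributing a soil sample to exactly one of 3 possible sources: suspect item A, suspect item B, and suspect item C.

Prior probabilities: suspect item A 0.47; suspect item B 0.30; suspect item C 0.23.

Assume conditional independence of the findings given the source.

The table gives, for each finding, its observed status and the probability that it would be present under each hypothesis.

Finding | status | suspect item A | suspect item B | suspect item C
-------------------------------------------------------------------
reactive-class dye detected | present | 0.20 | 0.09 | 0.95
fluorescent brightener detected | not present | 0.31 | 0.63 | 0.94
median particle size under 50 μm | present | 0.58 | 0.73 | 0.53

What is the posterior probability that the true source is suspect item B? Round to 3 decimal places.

0.141

Multiply each prior by the joint likelihood of the evidence pattern (using 1 − P(present | H) for each absent finding):
  suspect item A: 0.47 × 0.20 × (1 − 0.31) × 0.58 = 0.037619
  suspect item B: 0.30 × 0.09 × (1 − 0.63) × 0.73 = 0.0072927
  suspect item C: 0.23 × 0.95 × (1 − 0.94) × 0.53 = 0.0069483
Normalizing constant Z = 0.037619 + 0.0072927 + 0.0069483 = 0.05186.
P(suspect item B | evidence) = 0.0072927 / 0.05186 ≈ 0.141.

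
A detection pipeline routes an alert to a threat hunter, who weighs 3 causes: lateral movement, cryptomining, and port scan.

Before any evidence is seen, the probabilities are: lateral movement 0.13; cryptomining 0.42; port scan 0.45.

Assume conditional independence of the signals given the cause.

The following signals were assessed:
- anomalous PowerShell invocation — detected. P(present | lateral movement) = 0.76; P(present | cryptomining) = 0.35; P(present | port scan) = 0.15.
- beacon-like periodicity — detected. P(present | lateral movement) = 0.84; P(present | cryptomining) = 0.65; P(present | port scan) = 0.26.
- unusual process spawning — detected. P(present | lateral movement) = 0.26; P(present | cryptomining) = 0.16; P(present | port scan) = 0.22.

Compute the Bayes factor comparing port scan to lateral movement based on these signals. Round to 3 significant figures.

Take the product of per-signal likelihoods under each hypothesis, then divide.
  port scan: 0.15 × 0.26 × 0.22 = 0.00858
  lateral movement: 0.76 × 0.84 × 0.26 = 0.16598
Bayes factor = 0.00858 / 0.16598 ≈ 0.0517

0.0517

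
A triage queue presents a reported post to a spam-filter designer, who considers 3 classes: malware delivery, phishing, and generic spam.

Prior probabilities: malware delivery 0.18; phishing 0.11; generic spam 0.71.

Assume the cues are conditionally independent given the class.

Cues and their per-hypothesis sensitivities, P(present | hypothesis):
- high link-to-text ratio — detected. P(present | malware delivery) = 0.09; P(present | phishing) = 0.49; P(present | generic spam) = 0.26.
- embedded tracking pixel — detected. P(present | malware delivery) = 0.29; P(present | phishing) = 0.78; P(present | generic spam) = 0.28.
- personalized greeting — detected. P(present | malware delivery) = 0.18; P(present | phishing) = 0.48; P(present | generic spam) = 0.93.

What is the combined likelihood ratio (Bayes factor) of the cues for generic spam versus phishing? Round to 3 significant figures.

Joint likelihood of the cue pattern under each hypothesis:
  generic spam: 0.26 × 0.28 × 0.93 = 0.067704
  phishing: 0.49 × 0.78 × 0.48 = 0.18346
Bayes factor = 0.067704 / 0.18346 ≈ 0.369

0.369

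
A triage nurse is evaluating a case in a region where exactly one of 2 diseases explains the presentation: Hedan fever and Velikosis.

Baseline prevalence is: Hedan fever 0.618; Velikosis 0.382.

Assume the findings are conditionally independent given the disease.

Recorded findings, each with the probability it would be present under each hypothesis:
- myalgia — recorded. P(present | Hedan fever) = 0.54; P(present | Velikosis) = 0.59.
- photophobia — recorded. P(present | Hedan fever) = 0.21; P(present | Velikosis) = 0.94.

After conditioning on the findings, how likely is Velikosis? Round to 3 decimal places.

By Bayes' rule with conditional independence, the unnormalized weight for each hypothesis is prior × ∏ likelihoods:
  Hedan fever: 0.618 × 0.54 × 0.21 = 0.070081
  Velikosis: 0.382 × 0.59 × 0.94 = 0.21186
Normalizing constant Z = 0.070081 + 0.21186 = 0.28194.
P(Velikosis | evidence) = 0.21186 / 0.28194 ≈ 0.751.

0.751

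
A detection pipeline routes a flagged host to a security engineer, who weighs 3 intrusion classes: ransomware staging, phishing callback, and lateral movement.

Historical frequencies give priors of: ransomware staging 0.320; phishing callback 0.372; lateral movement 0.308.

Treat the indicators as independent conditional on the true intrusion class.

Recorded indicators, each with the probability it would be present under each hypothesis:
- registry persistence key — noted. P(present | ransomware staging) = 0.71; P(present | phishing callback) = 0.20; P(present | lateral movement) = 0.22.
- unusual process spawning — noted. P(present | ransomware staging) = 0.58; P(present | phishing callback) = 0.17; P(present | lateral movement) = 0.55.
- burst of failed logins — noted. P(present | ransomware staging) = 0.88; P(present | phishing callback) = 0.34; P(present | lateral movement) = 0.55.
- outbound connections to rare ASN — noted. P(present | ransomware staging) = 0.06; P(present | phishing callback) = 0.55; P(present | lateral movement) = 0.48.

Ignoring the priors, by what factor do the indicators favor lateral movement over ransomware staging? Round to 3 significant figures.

Take the product of per-indicator likelihoods under each hypothesis, then divide.
  lateral movement: 0.22 × 0.55 × 0.55 × 0.48 = 0.031944
  ransomware staging: 0.71 × 0.58 × 0.88 × 0.06 = 0.021743
Bayes factor = 0.031944 / 0.021743 ≈ 1.47

1.47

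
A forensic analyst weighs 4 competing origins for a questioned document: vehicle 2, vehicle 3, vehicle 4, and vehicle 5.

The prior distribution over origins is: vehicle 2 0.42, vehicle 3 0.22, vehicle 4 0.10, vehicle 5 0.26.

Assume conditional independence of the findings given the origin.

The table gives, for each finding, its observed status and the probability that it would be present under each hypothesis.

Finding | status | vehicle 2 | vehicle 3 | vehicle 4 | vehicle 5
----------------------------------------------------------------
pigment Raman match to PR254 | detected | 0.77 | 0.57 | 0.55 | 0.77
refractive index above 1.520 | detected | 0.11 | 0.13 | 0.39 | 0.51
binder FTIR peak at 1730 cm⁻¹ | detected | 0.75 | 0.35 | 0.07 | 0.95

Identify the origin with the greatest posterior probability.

By Bayes' rule with conditional independence, the unnormalized weight for each hypothesis is prior × ∏ likelihoods:
  vehicle 2: 0.42 × 0.77 × 0.11 × 0.75 = 0.026681
  vehicle 3: 0.22 × 0.57 × 0.13 × 0.35 = 0.0057057
  vehicle 4: 0.10 × 0.55 × 0.39 × 0.07 = 0.0015015
  vehicle 5: 0.26 × 0.77 × 0.51 × 0.95 = 0.096997
Normalizing constant Z = 0.026681 + 0.0057057 + 0.0015015 + 0.096997 = 0.13088.
P(vehicle 2 | evidence) ≈ 0.026681 / 0.13088 ≈ 0.204
P(vehicle 3 | evidence) ≈ 0.0057057 / 0.13088 ≈ 0.044
P(vehicle 4 | evidence) ≈ 0.0015015 / 0.13088 ≈ 0.011
P(vehicle 5 | evidence) ≈ 0.096997 / 0.13088 ≈ 0.741
The largest is 0.741, so vehicle 5 is most probable.

vehicle 5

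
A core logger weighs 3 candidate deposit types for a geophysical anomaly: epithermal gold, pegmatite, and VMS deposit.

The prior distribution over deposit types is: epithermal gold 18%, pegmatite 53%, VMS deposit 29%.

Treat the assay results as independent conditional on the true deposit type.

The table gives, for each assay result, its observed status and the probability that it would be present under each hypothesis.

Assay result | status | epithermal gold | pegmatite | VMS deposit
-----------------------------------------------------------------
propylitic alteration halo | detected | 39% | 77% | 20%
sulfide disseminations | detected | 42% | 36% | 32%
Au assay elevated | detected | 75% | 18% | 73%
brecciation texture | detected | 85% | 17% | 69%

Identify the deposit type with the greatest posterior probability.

By Bayes' rule with conditional independence, the unnormalized weight for each hypothesis is prior × ∏ likelihoods:
  epithermal gold: 0.18 × 0.39 × 0.42 × 0.75 × 0.85 = 0.018796
  pegmatite: 0.53 × 0.77 × 0.36 × 0.18 × 0.17 = 0.0044956
  VMS deposit: 0.29 × 0.20 × 0.32 × 0.73 × 0.69 = 0.0093487
The unnormalized weights sum to 0.03264.
P(epithermal gold | evidence) ≈ 0.018796 / 0.03264 ≈ 0.576
P(pegmatite | evidence) ≈ 0.0044956 / 0.03264 ≈ 0.138
P(VMS deposit | evidence) ≈ 0.0093487 / 0.03264 ≈ 0.286
The largest is 0.576, so epithermal gold is most probable.

epithermal gold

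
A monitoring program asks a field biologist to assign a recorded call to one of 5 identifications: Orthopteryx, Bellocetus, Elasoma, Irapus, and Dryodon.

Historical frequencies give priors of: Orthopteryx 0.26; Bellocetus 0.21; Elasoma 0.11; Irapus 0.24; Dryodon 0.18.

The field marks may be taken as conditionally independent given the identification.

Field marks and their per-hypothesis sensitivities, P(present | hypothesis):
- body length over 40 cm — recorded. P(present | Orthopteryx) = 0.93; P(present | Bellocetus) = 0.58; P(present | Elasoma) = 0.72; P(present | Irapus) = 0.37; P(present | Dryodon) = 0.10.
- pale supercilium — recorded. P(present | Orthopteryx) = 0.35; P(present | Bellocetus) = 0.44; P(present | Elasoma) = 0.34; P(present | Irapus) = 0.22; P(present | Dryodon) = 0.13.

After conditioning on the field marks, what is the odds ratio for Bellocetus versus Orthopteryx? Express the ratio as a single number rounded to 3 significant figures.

0.633

The normalizing constant cancels in an odds ratio, so compute prior × likelihood for the two hypotheses only:
  Bellocetus: 0.21 × 0.58 × 0.44 = 0.053592
  Orthopteryx: 0.26 × 0.93 × 0.35 = 0.08463
Odds(Bellocetus : Orthopteryx) = 0.053592 / 0.08463 ≈ 0.633.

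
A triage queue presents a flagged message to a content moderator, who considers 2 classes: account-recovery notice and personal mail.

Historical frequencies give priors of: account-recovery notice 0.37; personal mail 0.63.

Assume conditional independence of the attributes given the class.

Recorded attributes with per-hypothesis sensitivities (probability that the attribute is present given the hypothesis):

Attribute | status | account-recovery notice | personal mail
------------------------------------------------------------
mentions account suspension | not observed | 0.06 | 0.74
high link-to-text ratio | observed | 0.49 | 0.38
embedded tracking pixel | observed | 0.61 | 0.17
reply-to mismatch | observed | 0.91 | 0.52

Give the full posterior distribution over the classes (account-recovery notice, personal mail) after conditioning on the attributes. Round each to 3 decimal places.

0.945, 0.055

For each hypothesis, the unnormalized posterior weight is prior × product of the attribute likelihoods (using 1 − P(present | H) for each absent attribute):
  account-recovery notice: 0.37 × (1 − 0.06) × 0.49 × 0.61 × 0.91 = 0.094601
  personal mail: 0.63 × (1 − 0.74) × 0.38 × 0.17 × 0.52 = 0.0055024
Normalizing constant Z = 0.094601 + 0.0055024 = 0.1001.
P(account-recovery notice | evidence) = 0.094601 / 0.1001 ≈ 0.945
P(personal mail | evidence) = 0.0055024 / 0.1001 ≈ 0.055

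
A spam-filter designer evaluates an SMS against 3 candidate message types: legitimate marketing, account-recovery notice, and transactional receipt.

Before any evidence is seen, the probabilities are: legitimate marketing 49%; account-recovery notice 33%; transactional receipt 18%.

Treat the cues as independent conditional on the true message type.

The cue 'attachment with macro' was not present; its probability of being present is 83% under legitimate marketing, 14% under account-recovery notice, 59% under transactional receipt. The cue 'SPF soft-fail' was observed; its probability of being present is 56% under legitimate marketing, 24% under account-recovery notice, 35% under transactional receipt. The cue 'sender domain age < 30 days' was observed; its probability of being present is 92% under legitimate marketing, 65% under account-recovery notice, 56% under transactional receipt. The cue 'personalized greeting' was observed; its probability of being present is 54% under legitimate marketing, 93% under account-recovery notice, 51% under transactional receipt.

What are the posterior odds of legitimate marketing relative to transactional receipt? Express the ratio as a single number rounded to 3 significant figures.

The normalizing constant cancels in an odds ratio, so compute prior × likelihood for the two hypotheses only (using 1 − P(present | H) for each absent cue):
  legitimate marketing: 0.49 × (1 − 0.83) × 0.56 × 0.92 × 0.54 = 0.023175
  transactional receipt: 0.18 × (1 − 0.59) × 0.35 × 0.56 × 0.51 = 0.007377
Posterior odds = 0.023175 / 0.007377 ≈ 3.14.

3.14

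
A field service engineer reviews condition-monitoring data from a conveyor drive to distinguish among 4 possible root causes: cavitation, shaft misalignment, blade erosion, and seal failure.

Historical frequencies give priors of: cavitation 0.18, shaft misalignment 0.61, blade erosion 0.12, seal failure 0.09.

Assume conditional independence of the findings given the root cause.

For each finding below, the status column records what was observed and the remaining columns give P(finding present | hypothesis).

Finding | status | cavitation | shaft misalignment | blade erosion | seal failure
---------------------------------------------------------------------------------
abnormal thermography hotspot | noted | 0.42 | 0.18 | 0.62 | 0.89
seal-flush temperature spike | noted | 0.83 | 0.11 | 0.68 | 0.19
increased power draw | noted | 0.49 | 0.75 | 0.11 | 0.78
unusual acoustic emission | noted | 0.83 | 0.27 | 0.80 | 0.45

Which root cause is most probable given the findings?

cavitation

By Bayes' rule with conditional independence, the unnormalized weight for each hypothesis is prior × ∏ likelihoods:
  cavitation: 0.18 × 0.42 × 0.83 × 0.49 × 0.83 = 0.02552
  shaft misalignment: 0.61 × 0.18 × 0.11 × 0.75 × 0.27 = 0.0024458
  blade erosion: 0.12 × 0.62 × 0.68 × 0.11 × 0.80 = 0.0044521
  seal failure: 0.09 × 0.89 × 0.19 × 0.78 × 0.45 = 0.0053419
Normalizing constant Z = 0.02552 + 0.0024458 + 0.0044521 + 0.0053419 = 0.037759.
P(cavitation | evidence) ≈ 0.02552 / 0.037759 ≈ 0.676
P(shaft misalignment | evidence) ≈ 0.0024458 / 0.037759 ≈ 0.065
P(blade erosion | evidence) ≈ 0.0044521 / 0.037759 ≈ 0.118
P(seal failure | evidence) ≈ 0.0053419 / 0.037759 ≈ 0.141
The largest is 0.676, so cavitation is most probable.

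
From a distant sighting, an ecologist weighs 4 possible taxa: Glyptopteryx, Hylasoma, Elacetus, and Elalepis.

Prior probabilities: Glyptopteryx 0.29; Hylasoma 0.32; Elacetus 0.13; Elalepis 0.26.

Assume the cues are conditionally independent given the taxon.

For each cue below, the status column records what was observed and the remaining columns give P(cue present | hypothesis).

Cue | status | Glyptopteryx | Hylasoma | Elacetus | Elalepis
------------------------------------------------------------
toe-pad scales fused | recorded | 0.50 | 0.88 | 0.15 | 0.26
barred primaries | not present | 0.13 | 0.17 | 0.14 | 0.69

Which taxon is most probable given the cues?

Multiply each prior by the joint likelihood of the cue pattern (using 1 − P(present | H) for each absent cue):
  Glyptopteryx: 0.29 × 0.50 × (1 − 0.13) = 0.12615
  Hylasoma: 0.32 × 0.88 × (1 − 0.17) = 0.23373
  Elacetus: 0.13 × 0.15 × (1 − 0.14) = 0.01677
  Elalepis: 0.26 × 0.26 × (1 − 0.69) = 0.020956
The unnormalized weights sum to 0.3976.
P(Glyptopteryx | evidence) ≈ 0.12615 / 0.3976 ≈ 0.317
P(Hylasoma | evidence) ≈ 0.23373 / 0.3976 ≈ 0.588
P(Elacetus | evidence) ≈ 0.01677 / 0.3976 ≈ 0.042
P(Elalepis | evidence) ≈ 0.020956 / 0.3976 ≈ 0.053
The largest is 0.588, so Hylasoma is most probable.

Hylasoma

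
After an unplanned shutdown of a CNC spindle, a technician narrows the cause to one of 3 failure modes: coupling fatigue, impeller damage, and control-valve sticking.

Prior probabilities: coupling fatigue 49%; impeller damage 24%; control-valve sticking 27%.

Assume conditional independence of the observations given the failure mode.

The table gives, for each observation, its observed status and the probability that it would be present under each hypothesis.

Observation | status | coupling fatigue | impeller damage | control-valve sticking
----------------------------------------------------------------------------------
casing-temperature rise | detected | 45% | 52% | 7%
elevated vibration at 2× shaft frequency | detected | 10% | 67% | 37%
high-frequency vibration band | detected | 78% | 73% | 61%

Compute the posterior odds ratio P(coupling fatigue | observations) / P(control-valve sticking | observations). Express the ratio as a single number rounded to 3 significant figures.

4.03

Unnormalized posterior weight (prior times the observation likelihoods) for each of the two hypotheses:
  coupling fatigue: 0.49 × 0.45 × 0.10 × 0.78 = 0.017199
  control-valve sticking: 0.27 × 0.07 × 0.37 × 0.61 = 0.0042657
Odds(coupling fatigue : control-valve sticking) = 0.017199 / 0.0042657 ≈ 4.03.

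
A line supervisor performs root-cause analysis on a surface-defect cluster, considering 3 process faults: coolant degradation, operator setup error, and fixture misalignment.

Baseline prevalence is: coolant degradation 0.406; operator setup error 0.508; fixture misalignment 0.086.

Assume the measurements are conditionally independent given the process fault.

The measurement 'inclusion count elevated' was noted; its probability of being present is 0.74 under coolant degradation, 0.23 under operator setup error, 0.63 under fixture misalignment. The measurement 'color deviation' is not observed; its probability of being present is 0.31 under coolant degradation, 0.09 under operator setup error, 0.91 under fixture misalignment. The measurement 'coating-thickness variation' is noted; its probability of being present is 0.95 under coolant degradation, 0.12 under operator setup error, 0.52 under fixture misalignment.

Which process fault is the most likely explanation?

For each hypothesis, the unnormalized posterior weight is prior × product of the measurement likelihoods (using 1 − P(present | H) for each absent measurement):
  coolant degradation: 0.406 × 0.74 × (1 − 0.31) × 0.95 = 0.19694
  operator setup error: 0.508 × 0.23 × (1 − 0.09) × 0.12 = 0.012759
  fixture misalignment: 0.086 × 0.63 × (1 − 0.91) × 0.52 = 0.0025356
Marginal likelihood of the evidence = 0.21223.
P(coolant degradation | evidence) ≈ 0.19694 / 0.21223 ≈ 0.928
P(operator setup error | evidence) ≈ 0.012759 / 0.21223 ≈ 0.060
P(fixture misalignment | evidence) ≈ 0.0025356 / 0.21223 ≈ 0.012
The largest is 0.928, so coolant degradation is most probable.

coolant degradation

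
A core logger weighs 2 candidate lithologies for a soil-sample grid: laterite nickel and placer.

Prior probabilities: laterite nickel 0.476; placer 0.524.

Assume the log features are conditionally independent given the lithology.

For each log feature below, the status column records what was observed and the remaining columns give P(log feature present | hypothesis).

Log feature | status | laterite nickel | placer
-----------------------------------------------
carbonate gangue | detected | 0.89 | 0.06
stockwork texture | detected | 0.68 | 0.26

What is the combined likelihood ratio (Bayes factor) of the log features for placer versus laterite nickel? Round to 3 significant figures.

Take the product of per-log feature likelihoods under each hypothesis, then divide.
  placer: 0.06 × 0.26 = 0.0156
  laterite nickel: 0.89 × 0.68 = 0.6052
Bayes factor = 0.0156 / 0.6052 ≈ 0.0258

0.0258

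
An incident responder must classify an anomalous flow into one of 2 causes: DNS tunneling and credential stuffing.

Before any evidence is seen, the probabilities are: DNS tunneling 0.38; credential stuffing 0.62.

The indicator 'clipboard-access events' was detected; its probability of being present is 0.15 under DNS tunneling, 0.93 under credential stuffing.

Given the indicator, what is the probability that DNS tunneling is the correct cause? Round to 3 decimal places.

Multiply each prior by the likelihood of the indicator:
  DNS tunneling: 0.38 × 0.15 = 0.057
  credential stuffing: 0.62 × 0.93 = 0.5766
Normalizing constant Z = 0.057 + 0.5766 = 0.6336.
P(DNS tunneling | evidence) = 0.057 / 0.6336 ≈ 0.090.

0.090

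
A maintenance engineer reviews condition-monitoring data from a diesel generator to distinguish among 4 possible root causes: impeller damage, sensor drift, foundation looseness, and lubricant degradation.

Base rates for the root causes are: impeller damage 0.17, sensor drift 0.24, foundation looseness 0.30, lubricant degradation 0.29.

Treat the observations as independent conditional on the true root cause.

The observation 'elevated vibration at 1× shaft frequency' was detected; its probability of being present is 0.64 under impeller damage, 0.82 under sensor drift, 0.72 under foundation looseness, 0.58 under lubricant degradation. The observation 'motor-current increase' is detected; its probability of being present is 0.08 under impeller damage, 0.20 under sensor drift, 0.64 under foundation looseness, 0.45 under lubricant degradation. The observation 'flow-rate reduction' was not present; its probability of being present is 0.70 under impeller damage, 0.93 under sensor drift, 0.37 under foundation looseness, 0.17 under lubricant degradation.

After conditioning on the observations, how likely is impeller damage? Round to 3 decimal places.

0.017

By Bayes' rule with conditional independence, the unnormalized weight for each hypothesis is prior × ∏ likelihoods (using 1 − P(present | H) for each absent observation):
  impeller damage: 0.17 × 0.64 × 0.08 × (1 − 0.70) = 0.0026112
  sensor drift: 0.24 × 0.82 × 0.20 × (1 − 0.93) = 0.0027552
  foundation looseness: 0.30 × 0.72 × 0.64 × (1 − 0.37) = 0.087091
  lubricant degradation: 0.29 × 0.58 × 0.45 × (1 − 0.17) = 0.062823
Marginal likelihood of the evidence = 0.15528.
P(impeller damage | evidence) = 0.0026112 / 0.15528 ≈ 0.017.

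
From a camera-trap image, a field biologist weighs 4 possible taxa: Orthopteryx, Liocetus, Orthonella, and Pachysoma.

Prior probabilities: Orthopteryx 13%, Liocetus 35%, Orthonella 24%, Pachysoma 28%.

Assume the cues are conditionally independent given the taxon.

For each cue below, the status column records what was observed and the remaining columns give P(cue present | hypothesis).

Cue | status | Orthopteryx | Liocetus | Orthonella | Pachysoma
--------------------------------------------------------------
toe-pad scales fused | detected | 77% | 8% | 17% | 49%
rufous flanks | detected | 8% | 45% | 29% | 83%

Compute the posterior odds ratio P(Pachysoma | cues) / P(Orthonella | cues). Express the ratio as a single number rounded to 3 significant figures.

9.62

The normalizing constant cancels in an odds ratio, so compute prior × likelihood for the two hypotheses only:
  Pachysoma: 0.28 × 0.49 × 0.83 = 0.11388
  Orthonella: 0.24 × 0.17 × 0.29 = 0.011832
Posterior odds = 0.11388 / 0.011832 ≈ 9.62.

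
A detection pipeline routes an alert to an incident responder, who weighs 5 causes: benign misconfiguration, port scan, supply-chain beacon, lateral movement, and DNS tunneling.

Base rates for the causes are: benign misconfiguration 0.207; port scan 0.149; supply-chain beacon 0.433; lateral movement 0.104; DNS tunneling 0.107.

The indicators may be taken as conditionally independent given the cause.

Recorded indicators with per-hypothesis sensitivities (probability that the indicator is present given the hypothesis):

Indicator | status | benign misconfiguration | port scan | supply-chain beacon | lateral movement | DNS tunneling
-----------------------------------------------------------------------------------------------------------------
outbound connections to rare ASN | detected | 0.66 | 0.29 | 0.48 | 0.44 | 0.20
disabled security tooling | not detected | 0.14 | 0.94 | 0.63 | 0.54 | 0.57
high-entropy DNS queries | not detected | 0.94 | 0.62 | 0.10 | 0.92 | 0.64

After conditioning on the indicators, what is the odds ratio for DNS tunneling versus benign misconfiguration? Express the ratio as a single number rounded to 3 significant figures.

Unnormalized posterior weight (prior times the indicator likelihoods) for each of the two hypotheses (using 1 − P(present | H) for each absent indicator):
  DNS tunneling: 0.107 × 0.20 × (1 − 0.57) × (1 − 0.64) = 0.0033127
  benign misconfiguration: 0.207 × 0.66 × (1 − 0.14) × (1 − 0.94) = 0.0070496
Odds(DNS tunneling : benign misconfiguration) = 0.0033127 / 0.0070496 ≈ 0.470.

0.470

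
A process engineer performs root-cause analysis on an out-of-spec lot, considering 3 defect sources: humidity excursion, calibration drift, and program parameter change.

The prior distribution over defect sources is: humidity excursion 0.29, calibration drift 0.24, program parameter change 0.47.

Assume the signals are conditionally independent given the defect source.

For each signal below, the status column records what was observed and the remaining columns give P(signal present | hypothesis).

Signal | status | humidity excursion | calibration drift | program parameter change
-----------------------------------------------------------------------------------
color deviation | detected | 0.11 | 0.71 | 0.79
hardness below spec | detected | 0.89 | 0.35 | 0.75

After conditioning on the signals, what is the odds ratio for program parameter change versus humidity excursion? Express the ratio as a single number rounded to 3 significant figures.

Posterior odds equal prior odds times the likelihood ratio; only the two competing hypotheses matter.
  program parameter change: 0.47 × 0.79 × 0.75 = 0.27848
  humidity excursion: 0.29 × 0.11 × 0.89 = 0.028391
Posterior odds = 0.27848 / 0.028391 ≈ 9.81.

9.81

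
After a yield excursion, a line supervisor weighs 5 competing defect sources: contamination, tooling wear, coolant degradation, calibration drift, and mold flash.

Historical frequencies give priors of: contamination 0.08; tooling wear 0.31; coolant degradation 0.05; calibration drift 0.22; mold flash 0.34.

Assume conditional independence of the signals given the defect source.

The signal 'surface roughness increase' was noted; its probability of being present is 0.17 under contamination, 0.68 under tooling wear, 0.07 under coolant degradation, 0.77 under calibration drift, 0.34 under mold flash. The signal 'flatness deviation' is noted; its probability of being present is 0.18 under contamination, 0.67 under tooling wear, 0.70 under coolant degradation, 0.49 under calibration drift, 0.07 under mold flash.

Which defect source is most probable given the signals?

tooling wear

Multiply each prior by the joint likelihood of the signal pattern:
  contamination: 0.08 × 0.17 × 0.18 = 0.002448
  tooling wear: 0.31 × 0.68 × 0.67 = 0.14124
  coolant degradation: 0.05 × 0.07 × 0.70 = 0.00245
  calibration drift: 0.22 × 0.77 × 0.49 = 0.083006
  mold flash: 0.34 × 0.34 × 0.07 = 0.008092
The unnormalized weights sum to 0.23723.
P(contamination | evidence) ≈ 0.002448 / 0.23723 ≈ 0.010
P(tooling wear | evidence) ≈ 0.14124 / 0.23723 ≈ 0.595
P(coolant degradation | evidence) ≈ 0.00245 / 0.23723 ≈ 0.010
P(calibration drift | evidence) ≈ 0.083006 / 0.23723 ≈ 0.350
P(mold flash | evidence) ≈ 0.008092 / 0.23723 ≈ 0.034
The largest is 0.595, so tooling wear is most probable.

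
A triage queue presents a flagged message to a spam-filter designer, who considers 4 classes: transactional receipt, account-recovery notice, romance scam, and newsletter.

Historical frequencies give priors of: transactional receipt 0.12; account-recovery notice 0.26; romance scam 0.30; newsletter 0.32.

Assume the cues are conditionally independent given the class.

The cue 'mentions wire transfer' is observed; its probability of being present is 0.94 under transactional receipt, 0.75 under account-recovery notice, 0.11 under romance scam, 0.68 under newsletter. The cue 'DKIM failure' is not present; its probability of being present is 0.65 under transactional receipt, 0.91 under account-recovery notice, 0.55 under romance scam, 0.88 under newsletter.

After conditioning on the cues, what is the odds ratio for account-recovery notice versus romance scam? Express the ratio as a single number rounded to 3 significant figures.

The normalizing constant cancels in an odds ratio, so compute prior × likelihood for the two hypotheses only (using 1 − P(present | H) for each absent cue):
  account-recovery notice: 0.26 × 0.75 × (1 − 0.91) = 0.01755
  romance scam: 0.30 × 0.11 × (1 − 0.55) = 0.01485
Posterior odds = 0.01755 / 0.01485 ≈ 1.18.

1.18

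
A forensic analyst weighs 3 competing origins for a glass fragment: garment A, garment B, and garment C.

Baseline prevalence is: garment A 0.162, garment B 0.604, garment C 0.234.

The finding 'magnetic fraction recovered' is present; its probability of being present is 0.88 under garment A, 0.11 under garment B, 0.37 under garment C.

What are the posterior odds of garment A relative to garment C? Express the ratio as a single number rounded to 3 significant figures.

The normalizing constant cancels in an odds ratio, so compute prior × likelihood for the two hypotheses only:
  garment A: 0.162 × 0.88 = 0.14256
  garment C: 0.234 × 0.37 = 0.08658
Odds(garment A : garment C) = 0.14256 / 0.08658 ≈ 1.65.

1.65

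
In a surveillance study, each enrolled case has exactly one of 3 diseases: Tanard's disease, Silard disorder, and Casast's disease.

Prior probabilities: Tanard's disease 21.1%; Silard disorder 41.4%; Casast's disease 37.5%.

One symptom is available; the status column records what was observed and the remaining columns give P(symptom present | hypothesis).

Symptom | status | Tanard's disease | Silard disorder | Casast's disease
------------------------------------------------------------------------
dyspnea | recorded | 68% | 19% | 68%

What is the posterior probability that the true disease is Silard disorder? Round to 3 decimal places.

For each hypothesis, the unnormalized posterior weight is prior × likelihood:
  Tanard's disease: 0.211 × 0.68 = 0.14348
  Silard disorder: 0.414 × 0.19 = 0.07866
  Casast's disease: 0.375 × 0.68 = 0.255
Normalizing constant Z = 0.14348 + 0.07866 + 0.255 = 0.47714.
P(Silard disorder | evidence) = 0.07866 / 0.47714 ≈ 0.165.

0.165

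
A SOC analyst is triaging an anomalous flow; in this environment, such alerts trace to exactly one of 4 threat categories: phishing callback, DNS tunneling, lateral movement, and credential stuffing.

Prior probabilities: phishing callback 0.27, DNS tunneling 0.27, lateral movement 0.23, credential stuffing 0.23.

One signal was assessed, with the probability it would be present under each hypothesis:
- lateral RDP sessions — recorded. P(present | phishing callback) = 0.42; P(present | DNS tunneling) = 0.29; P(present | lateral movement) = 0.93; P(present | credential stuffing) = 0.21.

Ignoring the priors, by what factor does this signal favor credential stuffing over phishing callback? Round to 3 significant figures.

The Bayes factor is the ratio of the two likelihoods.
  credential stuffing: 0.21
  phishing callback: 0.42
Bayes factor = 0.21 / 0.42 ≈ 0.500

0.500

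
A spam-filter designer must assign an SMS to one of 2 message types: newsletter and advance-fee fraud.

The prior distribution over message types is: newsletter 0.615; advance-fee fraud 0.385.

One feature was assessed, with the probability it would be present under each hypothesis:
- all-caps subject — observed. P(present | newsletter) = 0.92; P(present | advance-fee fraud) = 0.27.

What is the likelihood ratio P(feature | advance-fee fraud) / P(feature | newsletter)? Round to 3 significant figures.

0.293

Likelihood of this feature under each hypothesis:
  advance-fee fraud: 0.27
  newsletter: 0.92
Bayes factor = 0.27 / 0.92 ≈ 0.293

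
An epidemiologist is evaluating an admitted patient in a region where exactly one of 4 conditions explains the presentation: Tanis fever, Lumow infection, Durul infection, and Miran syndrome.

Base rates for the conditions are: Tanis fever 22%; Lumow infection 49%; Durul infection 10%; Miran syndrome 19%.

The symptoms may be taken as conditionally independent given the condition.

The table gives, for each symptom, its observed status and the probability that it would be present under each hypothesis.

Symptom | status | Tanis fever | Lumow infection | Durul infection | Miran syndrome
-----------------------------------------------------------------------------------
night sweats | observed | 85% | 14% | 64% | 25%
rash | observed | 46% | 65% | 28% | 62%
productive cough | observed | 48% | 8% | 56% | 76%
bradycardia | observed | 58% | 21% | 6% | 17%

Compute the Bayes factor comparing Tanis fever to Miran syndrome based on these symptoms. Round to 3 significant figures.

The Bayes factor is the ratio of the joint likelihoods of the symptom pattern under the two hypotheses.
  Tanis fever: 0.85 × 0.46 × 0.48 × 0.58 = 0.10885
  Miran syndrome: 0.25 × 0.62 × 0.76 × 0.17 = 0.020026
Bayes factor = 0.10885 / 0.020026 ≈ 5.44

5.44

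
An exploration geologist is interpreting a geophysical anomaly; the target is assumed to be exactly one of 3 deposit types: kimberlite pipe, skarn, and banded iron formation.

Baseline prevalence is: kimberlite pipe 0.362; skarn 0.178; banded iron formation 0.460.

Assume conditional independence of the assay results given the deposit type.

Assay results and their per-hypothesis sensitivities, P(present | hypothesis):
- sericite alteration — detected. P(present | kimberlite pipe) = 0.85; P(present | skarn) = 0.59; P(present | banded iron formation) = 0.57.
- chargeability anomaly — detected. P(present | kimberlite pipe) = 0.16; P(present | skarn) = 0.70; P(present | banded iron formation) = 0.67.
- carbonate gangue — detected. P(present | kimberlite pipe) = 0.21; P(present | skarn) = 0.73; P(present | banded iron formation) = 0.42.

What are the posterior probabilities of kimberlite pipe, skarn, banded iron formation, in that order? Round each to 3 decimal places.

0.075, 0.389, 0.535

Multiply each prior by the joint likelihood of the assay result pattern:
  kimberlite pipe: 0.362 × 0.85 × 0.16 × 0.21 = 0.010339
  skarn: 0.178 × 0.59 × 0.70 × 0.73 = 0.053665
  banded iron formation: 0.460 × 0.57 × 0.67 × 0.42 = 0.073783
The unnormalized weights sum to 0.13779.
P(kimberlite pipe | evidence) = 0.010339 / 0.13779 ≈ 0.075
P(skarn | evidence) = 0.053665 / 0.13779 ≈ 0.389
P(banded iron formation | evidence) = 0.073783 / 0.13779 ≈ 0.535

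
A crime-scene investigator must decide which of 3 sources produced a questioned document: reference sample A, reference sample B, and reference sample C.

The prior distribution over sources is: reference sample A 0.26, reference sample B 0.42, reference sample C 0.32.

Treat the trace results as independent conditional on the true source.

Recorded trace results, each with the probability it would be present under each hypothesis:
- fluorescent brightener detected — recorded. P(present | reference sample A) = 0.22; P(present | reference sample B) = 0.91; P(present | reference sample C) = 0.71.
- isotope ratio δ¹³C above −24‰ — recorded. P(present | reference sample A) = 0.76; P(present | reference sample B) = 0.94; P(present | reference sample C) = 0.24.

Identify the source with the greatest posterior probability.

reference sample B

By Bayes' rule with conditional independence, the unnormalized weight for each hypothesis is prior × ∏ likelihoods:
  reference sample A: 0.26 × 0.22 × 0.76 = 0.043472
  reference sample B: 0.42 × 0.91 × 0.94 = 0.35927
  reference sample C: 0.32 × 0.71 × 0.24 = 0.054528
The unnormalized weights sum to 0.45727.
P(reference sample A | evidence) ≈ 0.043472 / 0.45727 ≈ 0.095
P(reference sample B | evidence) ≈ 0.35927 / 0.45727 ≈ 0.786
P(reference sample C | evidence) ≈ 0.054528 / 0.45727 ≈ 0.119
The largest is 0.786, so reference sample B is most probable.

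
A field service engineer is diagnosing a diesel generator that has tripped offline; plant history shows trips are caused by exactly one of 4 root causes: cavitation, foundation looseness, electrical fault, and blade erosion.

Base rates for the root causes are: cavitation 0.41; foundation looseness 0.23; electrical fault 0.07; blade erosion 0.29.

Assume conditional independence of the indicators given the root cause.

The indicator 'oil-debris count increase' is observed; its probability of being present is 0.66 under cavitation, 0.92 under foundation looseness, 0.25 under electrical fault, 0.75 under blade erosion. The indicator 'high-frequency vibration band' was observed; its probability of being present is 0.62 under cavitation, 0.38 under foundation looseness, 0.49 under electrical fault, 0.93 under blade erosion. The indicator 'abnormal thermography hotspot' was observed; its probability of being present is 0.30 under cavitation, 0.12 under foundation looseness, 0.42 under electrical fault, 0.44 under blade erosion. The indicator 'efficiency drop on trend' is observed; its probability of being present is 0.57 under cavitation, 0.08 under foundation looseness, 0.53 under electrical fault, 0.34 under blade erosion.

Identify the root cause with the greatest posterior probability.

blade erosion

Multiply each prior by the joint likelihood of the indicator pattern:
  cavitation: 0.41 × 0.66 × 0.62 × 0.30 × 0.57 = 0.028689
  foundation looseness: 0.23 × 0.92 × 0.38 × 0.12 × 0.08 = 0.00077192
  electrical fault: 0.07 × 0.25 × 0.49 × 0.42 × 0.53 = 0.0019088
  blade erosion: 0.29 × 0.75 × 0.93 × 0.44 × 0.34 = 0.03026
The unnormalized weights sum to 0.06163.
P(cavitation | evidence) ≈ 0.028689 / 0.06163 ≈ 0.466
P(foundation looseness | evidence) ≈ 0.00077192 / 0.06163 ≈ 0.013
P(electrical fault | evidence) ≈ 0.0019088 / 0.06163 ≈ 0.031
P(blade erosion | evidence) ≈ 0.03026 / 0.06163 ≈ 0.491
The largest is 0.491, so blade erosion is most probable.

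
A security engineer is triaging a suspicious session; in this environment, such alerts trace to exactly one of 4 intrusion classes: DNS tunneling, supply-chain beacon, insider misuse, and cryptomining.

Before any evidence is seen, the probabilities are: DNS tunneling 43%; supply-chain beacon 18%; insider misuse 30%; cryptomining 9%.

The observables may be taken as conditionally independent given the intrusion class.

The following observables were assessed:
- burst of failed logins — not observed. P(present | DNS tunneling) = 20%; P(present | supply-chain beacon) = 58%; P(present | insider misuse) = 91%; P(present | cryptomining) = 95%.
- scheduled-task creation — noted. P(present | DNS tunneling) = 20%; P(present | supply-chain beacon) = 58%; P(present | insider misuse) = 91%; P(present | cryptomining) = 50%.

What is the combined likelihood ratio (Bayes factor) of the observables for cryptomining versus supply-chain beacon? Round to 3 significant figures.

Take the product of per-observable likelihoods under each hypothesis (using 1 − P(present | H) for each absent observable), then divide.
  cryptomining: (1 − 0.95) × 0.50 = 0.025
  supply-chain beacon: (1 − 0.58) × 0.58 = 0.2436
Bayes factor = 0.025 / 0.2436 ≈ 0.103

0.103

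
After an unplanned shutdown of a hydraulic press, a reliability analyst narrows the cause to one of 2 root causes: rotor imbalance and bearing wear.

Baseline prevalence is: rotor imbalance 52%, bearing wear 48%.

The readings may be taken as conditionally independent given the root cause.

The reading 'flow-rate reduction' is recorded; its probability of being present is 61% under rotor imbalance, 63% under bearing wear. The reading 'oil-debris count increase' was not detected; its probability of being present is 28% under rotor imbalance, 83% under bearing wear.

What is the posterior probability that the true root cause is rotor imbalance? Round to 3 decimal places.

For each hypothesis, the unnormalized posterior weight is prior × product of the reading likelihoods (using 1 − P(present | H) for each absent reading):
  rotor imbalance: 0.52 × 0.61 × (1 − 0.28) = 0.22838
  bearing wear: 0.48 × 0.63 × (1 − 0.83) = 0.051408
Normalizing constant Z = 0.22838 + 0.051408 = 0.27979.
P(rotor imbalance | evidence) = 0.22838 / 0.27979 ≈ 0.816.

0.816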